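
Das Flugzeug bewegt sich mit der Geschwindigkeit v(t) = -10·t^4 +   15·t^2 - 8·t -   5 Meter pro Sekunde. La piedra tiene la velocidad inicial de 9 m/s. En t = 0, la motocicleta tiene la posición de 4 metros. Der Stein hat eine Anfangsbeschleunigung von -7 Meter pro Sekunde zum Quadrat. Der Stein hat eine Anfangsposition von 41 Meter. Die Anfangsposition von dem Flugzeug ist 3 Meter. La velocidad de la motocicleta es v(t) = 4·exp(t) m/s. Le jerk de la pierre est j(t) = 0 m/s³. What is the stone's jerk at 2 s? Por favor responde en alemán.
Aus der Gleichung für den Ruck j(t) = 0, setzen wir t = 2 ein und erhalten j = 0.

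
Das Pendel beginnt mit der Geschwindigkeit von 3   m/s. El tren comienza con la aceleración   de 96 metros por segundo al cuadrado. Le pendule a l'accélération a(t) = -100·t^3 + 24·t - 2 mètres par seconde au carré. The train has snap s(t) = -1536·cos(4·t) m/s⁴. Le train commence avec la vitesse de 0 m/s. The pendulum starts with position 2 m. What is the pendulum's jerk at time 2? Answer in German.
Ausgehend von der Beschleunigung a(t) = -100·t^3 + 24·t - 2, nehmen wir 1 Ableitung. Mit d/dt von a(t) finden wir j(t) = 24 - 300·t^2. Wir haben den Ruck j(t) = 24 - 300·t^2. Durch Einsetzen von t = 2: j(2) = -1176.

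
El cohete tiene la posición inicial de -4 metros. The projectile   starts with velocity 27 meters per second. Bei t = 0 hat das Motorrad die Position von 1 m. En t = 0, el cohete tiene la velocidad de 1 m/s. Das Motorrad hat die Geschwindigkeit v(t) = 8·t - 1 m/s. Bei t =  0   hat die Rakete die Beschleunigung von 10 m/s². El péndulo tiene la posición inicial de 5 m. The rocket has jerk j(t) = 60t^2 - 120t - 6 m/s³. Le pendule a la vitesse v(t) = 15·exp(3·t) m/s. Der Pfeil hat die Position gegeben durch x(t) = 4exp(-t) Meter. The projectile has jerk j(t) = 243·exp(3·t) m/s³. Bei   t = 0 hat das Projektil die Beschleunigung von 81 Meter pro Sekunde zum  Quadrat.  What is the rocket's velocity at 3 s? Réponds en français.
Pour résoudre ceci, nous devons prendre 2 intégrales de notre équation du jerk j(t) = 60·t^2 - 120·t - 6. En intégrant le jerk et en utilisant la condition initiale a(0) = 10, nous obtenons a(t) = 20·t^3 - 60·t^2 - 6·t + 10. L'intégrale de l'accélération, avec v(0) = 1, donne la vitesse: v(t) = 5·t^4 - 20·t^3 - 3·t^2 + 10·t + 1. De l'équation de la vitesse v(t) = 5·t^4 - 20·t^3 - 3·t^2 + 10·t + 1, nous substituons t = 3 pour obtenir v = -131.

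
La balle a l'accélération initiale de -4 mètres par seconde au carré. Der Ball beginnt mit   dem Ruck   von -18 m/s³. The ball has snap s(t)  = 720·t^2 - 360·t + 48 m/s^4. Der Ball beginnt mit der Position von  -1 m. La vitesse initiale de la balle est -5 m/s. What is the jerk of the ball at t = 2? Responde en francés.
En partant du snap s(t) = 720·t^2 - 360·t + 48, nous prenons 1 primitive. La primitive du snap, avec j(0) = -18, donne le jerk: j(t) = 240·t^3 - 180·t^2 + 48·t - 18. De l'équation du jerk j(t) = 240·t^3 - 180·t^2 + 48·t - 18, nous substituons t = 2 pour obtenir j = 1278.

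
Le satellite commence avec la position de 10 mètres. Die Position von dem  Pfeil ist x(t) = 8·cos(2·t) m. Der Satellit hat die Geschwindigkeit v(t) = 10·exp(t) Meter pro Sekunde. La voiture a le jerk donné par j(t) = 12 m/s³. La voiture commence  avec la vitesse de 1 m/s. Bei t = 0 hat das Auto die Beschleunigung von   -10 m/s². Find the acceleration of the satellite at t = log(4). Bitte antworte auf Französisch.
Nous devons dériver notre équation de la vitesse v(t) = 10·exp(t) 1 fois. La dérivée de la vitesse donne l'accélération: a(t) = 10·exp(t). Nous avons l'accélération a(t) = 10·exp(t). En substituant t = log(4): a(log(4)) = 40.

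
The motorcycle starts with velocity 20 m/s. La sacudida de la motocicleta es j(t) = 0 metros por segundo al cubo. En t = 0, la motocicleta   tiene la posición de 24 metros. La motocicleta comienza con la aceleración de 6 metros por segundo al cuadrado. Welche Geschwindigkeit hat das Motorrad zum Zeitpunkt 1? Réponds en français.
Pour résoudre ceci, nous devons prendre 2 primitives de notre équation du jerk j(t) = 0. En intégrant le jerk et en utilisant la condition initiale a(0) = 6, nous obtenons a(t) = 6. L'intégrale de l'accélération, avec v(0) = 20, donne la vitesse: v(t) = 6·t + 20. Nous avons la vitesse v(t) = 6·t + 20. En substituant t = 1: v(1) = 26.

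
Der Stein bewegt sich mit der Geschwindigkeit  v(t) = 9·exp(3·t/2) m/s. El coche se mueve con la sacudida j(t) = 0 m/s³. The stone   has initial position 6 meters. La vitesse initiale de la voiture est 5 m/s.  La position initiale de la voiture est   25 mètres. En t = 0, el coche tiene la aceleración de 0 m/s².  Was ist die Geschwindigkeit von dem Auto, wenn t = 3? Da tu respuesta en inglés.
We need to integrate our jerk equation j(t) = 0 2 times. The antiderivative of jerk is acceleration. Using a(0) = 0, we get a(t) = 0. The integral of acceleration is velocity. Using v(0) = 5, we get v(t) = 5. We have velocity v(t) = 5. Substituting t = 3: v(3) = 5.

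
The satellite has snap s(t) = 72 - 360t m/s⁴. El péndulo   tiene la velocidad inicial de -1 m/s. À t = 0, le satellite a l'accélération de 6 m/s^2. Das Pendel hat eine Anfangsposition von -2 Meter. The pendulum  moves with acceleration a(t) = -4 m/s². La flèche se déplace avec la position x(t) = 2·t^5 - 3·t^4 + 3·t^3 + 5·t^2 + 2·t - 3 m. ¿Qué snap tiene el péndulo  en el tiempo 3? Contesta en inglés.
Starting from acceleration a(t) = -4, we take 2 derivatives. Taking d/dt of a(t), we find j(t) = 0. The derivative of jerk gives snap: s(t) = 0. We have snap s(t) = 0. Substituting t = 3: s(3) = 0.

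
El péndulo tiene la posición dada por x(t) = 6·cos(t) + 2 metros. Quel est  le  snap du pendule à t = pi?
Pour résoudre ceci, nous devons prendre 4 dérivées de notre équation de la position x(t) = 6·cos(t) + 2. En prenant d/dt de x(t), nous trouvons v(t) = -6·sin(t). La dérivée de la vitesse donne l'accélération: a(t) = -6·cos(t). En prenant d/dt de a(t), nous trouvons j(t) = 6·sin(t). En prenant d/dt de j(t), nous trouvons s(t) = 6·cos(t). En utilisant s(t) = 6·cos(t) et en substituant t = pi, nous trouvons s = -6.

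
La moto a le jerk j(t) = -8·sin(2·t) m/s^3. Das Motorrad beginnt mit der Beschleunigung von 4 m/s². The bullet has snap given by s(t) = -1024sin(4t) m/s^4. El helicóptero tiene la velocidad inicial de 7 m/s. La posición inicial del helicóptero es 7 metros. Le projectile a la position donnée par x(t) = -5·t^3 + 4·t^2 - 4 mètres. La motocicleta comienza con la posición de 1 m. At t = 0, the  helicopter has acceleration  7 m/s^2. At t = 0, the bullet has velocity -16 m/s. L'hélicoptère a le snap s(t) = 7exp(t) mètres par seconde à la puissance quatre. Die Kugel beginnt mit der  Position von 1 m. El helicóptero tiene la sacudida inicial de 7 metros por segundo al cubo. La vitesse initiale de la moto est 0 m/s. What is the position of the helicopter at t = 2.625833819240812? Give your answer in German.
Um dies zu lösen, müssen wir 4 Integrale unserer Gleichung für den Snap s(t) = 7·exp(t) finden. Mit ∫s(t)dt und Anwendung von j(0) = 7, finden wir j(t) = 7·exp(t). Mit ∫j(t)dt und Anwendung von a(0) = 7, finden wir a(t) = 7·exp(t). Mit ∫a(t)dt und Anwendung von v(0) = 7, finden wir v(t) = 7·exp(t). Die Stammfunktion von der Geschwindigkeit, mit x(0) = 7, ergibt die Position: x(t) = 7·exp(t). Mit x(t) = 7·exp(t) und Einsetzen von t = 2.625833819240812, finden wir x = 96.7126265407055.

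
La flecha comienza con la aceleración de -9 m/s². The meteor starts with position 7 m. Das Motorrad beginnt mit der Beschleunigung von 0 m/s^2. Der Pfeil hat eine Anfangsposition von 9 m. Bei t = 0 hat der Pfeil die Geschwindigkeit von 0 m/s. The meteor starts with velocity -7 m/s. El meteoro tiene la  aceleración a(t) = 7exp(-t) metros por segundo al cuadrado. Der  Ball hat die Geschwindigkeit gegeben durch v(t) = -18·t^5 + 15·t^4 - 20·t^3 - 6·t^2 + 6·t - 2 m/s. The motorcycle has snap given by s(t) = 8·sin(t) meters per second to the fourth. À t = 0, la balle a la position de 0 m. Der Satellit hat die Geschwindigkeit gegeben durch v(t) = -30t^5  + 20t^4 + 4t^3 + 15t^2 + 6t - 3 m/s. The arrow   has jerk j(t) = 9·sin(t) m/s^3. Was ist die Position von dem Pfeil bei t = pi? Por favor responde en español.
Necesitamos integrar nuestra ecuación de la sacudida j(t) = 9·sin(t) 3 veces. La antiderivada de la sacudida, con a(0) = -9, da la aceleración: a(t) = -9·cos(t). Tomando ∫a(t)dt y aplicando v(0) = 0, encontramos v(t) = -9·sin(t). Integrando la velocidad y usando la condición inicial x(0) = 9, obtenemos x(t) = 9·cos(t). De la ecuación de la posición x(t) = 9·cos(t), sustituimos t = pi para obtener x = -9.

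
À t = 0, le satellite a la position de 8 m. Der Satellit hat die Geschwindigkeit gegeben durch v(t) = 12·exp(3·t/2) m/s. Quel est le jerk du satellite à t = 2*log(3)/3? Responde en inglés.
To solve this, we need to take 2 derivatives of our velocity equation v(t) = 12·exp(3·t/2). Differentiating velocity, we get acceleration: a(t) = 18·exp(3·t/2). Differentiating acceleration, we get jerk: j(t) = 27·exp(3·t/2). We have jerk j(t) = 27·exp(3·t/2). Substituting t = 2*log(3)/3: j(2*log(3)/3) = 81.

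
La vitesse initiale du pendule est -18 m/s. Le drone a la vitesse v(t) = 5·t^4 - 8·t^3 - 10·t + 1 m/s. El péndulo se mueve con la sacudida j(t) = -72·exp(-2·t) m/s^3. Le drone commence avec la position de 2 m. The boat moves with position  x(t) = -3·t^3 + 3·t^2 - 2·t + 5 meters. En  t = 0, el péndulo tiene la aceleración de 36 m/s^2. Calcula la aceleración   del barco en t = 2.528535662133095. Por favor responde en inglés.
Starting from position x(t) = -3·t^3 + 3·t^2 - 2·t + 5, we take 2 derivatives. The derivative of position gives velocity: v(t) = -9·t^2 + 6·t - 2. Differentiating velocity, we get acceleration: a(t) = 6 - 18·t. Using a(t) = 6 - 18·t and substituting t = 2.528535662133095, we find a = -39.5136419183957.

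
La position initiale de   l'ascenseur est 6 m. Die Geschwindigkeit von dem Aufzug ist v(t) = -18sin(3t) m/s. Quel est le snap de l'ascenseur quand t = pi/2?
En partant de la vitesse v(t) = -18·sin(3·t), nous prenons 3 dérivées. En dérivant la vitesse, nous obtenons l'accélération: a(t) = -54·cos(3·t). En prenant d/dt de a(t), nous trouvons j(t) = 162·sin(3·t). La dérivée du jerk donne le snap: s(t) = 486·cos(3·t). De l'équation du snap s(t) = 486·cos(3·t), nous substituons t = pi/2 pour obtenir s = 0.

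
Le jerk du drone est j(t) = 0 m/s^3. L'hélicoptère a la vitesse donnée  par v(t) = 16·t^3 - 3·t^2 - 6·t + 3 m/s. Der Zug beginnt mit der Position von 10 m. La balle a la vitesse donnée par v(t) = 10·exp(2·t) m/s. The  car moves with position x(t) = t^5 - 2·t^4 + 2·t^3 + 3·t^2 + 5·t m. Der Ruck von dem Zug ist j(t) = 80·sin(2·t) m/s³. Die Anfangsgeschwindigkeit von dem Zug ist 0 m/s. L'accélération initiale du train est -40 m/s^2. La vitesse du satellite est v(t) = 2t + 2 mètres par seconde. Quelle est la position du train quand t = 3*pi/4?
Nous devons intégrer notre équation du jerk j(t) = 80·sin(2·t) 3 fois. En intégrant le jerk et en utilisant la condition initiale a(0) = -40, nous obtenons a(t) = -40·cos(2·t). La primitive de l'accélération est la vitesse. En utilisant v(0) = 0, nous obtenons v(t) = -20·sin(2·t). En intégrant la vitesse et en utilisant la condition initiale x(0) = 10, nous obtenons x(t) = 10·cos(2·t). En utilisant x(t) = 10·cos(2·t) et en substituant t = 3*pi/4, nous trouvons x = 0.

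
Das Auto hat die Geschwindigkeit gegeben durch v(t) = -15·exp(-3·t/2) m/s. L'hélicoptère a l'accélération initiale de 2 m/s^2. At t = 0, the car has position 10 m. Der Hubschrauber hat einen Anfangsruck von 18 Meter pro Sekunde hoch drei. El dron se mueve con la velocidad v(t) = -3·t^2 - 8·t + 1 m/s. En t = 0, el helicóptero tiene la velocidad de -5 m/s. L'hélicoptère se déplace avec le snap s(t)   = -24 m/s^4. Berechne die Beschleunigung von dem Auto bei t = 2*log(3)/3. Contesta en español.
Partiendo de la velocidad v(t) = -15·exp(-3·t/2), tomamos 1 derivada. Derivando la velocidad, obtenemos la aceleración: a(t) = 45·exp(-3·t/2)/2. Tenemos la aceleración a(t) = 45·exp(-3·t/2)/2. Sustituyendo t = 2*log(3)/3: a(2*log(3)/3) = 15/2.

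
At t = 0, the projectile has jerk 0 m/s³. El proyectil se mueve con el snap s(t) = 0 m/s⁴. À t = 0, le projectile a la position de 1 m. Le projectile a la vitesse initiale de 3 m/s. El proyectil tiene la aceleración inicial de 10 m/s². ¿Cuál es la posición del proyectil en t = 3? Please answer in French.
Pour résoudre ceci, nous devons prendre 4 primitives de notre équation du snap s(t) = 0. La primitive du snap, avec j(0) = 0, donne le jerk: j(t) = 0. En prenant ∫j(t)dt et en appliquant a(0) = 10, nous trouvons a(t) = 10. L'intégrale de l'accélération, avec v(0) = 3, donne la vitesse: v(t) = 10·t + 3. En intégrant la vitesse et en utilisant la condition initiale x(0) = 1, nous obtenons x(t) = 5·t^2 + 3·t + 1. Nous avons la position x(t) = 5·t^2 + 3·t + 1. En substituant t = 3: x(3) = 55.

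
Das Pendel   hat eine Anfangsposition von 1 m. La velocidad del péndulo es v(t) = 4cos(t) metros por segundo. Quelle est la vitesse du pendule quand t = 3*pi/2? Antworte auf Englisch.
From the given velocity equation v(t) = 4·cos(t), we substitute t = 3*pi/2 to get v = 0.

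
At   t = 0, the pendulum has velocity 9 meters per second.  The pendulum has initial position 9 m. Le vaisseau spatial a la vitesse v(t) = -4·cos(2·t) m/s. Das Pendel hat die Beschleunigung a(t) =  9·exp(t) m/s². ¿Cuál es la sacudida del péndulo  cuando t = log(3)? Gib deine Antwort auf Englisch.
We must differentiate our acceleration equation a(t) = 9·exp(t) 1 time. Taking d/dt of a(t), we find j(t) = 9·exp(t). We have jerk j(t) = 9·exp(t). Substituting t = log(3): j(log(3)) = 27.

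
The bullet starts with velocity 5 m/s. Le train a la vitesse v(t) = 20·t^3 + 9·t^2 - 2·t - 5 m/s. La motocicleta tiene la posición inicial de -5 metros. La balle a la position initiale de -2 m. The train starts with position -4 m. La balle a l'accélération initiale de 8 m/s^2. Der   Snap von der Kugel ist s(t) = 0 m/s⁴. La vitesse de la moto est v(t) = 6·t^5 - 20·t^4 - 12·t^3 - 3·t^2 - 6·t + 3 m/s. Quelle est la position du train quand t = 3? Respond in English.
Starting from velocity v(t) = 20·t^3 + 9·t^2 - 2·t - 5, we take 1 integral. Integrating velocity and using the initial condition x(0) = -4, we get x(t) = 5·t^4 + 3·t^3 - t^2 - 5·t - 4. Using x(t) = 5·t^4 + 3·t^3 - t^2 - 5·t - 4 and substituting t = 3, we find x = 458.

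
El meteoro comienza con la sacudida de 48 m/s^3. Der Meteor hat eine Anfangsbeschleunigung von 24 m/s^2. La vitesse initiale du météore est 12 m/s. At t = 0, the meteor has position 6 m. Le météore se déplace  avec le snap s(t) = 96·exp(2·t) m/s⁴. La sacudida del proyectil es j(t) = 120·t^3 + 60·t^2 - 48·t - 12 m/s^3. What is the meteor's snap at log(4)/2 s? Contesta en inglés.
Using s(t) = 96·exp(2·t) and substituting t = log(4)/2, we find s = 384.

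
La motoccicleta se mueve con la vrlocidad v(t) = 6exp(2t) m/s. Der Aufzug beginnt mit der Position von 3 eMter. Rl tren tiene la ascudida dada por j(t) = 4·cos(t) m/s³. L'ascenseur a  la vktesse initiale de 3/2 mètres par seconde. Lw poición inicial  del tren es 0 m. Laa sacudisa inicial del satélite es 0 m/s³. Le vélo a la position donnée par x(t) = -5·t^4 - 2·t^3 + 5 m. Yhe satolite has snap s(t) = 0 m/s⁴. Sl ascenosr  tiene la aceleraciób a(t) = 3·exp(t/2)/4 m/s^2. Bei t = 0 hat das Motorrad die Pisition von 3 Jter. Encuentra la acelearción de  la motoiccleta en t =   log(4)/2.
Debemos derivar nuestra ecuación de la velocidad v(t) = 6·exp(2·t) 1 vez. Tomando d/dt de v(t), encontramos a(t) = 12·exp(2·t). De la ecuación de la aceleración a(t) = 12·exp(2·t), sustituimos t = log(4)/2 para obtener a = 48.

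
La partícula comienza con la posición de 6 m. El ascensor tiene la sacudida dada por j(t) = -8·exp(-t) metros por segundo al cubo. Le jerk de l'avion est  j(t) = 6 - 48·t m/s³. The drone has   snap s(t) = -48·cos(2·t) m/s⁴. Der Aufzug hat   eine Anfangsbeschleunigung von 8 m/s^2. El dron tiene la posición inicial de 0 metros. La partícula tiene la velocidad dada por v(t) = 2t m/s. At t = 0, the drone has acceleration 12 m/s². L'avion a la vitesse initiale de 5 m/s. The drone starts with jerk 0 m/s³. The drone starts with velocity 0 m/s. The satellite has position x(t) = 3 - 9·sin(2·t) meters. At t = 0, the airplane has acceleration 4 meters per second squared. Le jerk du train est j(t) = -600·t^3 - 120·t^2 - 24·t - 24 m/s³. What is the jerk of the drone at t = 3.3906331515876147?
To solve this, we need to take 1 integral of our snap equation s(t) = -48·cos(2·t). Taking ∫s(t)dt and applying j(0) = 0, we find j(t) = -24·sin(2·t). We have jerk j(t) = -24·sin(2·t). Substituting t = 3.3906331515876147: j(3.3906331515876147) = -11.4657737382504.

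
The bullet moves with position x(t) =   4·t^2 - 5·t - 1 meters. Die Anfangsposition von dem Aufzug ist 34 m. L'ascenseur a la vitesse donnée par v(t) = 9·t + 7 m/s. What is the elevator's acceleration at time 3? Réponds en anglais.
We must differentiate our velocity equation v(t) = 9·t + 7 1 time. The derivative of velocity gives acceleration: a(t) = 9. We have acceleration a(t) = 9. Substituting t = 3: a(3) = 9.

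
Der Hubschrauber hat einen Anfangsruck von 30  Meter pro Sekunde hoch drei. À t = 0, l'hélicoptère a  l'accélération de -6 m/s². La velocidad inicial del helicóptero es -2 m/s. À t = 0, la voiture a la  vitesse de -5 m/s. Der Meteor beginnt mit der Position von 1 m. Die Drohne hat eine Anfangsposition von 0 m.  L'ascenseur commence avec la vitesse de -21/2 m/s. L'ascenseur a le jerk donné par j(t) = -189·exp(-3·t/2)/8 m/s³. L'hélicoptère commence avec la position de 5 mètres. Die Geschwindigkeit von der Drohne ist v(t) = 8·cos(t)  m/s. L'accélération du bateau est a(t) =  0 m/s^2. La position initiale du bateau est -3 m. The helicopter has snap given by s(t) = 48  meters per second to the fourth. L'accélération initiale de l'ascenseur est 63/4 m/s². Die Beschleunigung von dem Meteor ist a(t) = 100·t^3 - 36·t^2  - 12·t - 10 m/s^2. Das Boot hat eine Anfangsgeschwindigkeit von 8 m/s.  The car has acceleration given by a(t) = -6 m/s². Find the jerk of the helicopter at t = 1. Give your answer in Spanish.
Debemos encontrar la integral de nuestra ecuación del snap s(t) = 48 1 vez. La integral del snap, con j(0) = 30, da la sacudida: j(t) = 48·t + 30. De la ecuación de la sacudida j(t) = 48·t + 30, sustituimos t = 1 para obtener j = 78.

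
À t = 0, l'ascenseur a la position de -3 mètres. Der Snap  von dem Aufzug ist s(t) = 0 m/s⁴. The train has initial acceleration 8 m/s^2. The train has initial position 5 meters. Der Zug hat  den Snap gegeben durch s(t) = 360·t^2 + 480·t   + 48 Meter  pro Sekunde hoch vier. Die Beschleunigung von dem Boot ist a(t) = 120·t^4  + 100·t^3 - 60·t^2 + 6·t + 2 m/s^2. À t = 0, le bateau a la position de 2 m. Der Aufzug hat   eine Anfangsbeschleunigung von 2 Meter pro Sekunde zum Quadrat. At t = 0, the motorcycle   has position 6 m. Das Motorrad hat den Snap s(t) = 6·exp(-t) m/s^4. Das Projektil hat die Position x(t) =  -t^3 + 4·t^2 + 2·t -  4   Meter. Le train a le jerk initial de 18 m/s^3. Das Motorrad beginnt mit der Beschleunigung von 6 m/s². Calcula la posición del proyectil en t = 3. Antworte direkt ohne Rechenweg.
x(3) = 11.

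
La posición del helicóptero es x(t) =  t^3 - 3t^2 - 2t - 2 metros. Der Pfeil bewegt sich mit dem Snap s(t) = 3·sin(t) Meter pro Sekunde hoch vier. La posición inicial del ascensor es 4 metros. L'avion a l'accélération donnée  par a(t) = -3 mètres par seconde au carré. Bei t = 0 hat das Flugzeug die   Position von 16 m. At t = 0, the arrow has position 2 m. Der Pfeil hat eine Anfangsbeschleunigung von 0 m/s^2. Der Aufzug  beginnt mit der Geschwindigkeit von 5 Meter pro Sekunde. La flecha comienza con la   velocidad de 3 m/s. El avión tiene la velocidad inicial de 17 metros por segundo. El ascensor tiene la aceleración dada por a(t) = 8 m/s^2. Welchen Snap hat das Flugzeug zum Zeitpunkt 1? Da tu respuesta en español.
Debemos derivar nuestra ecuación de la aceleración a(t) = -3 2 veces. Tomando d/dt de a(t), encontramos j(t) = 0. Derivando la sacudida, obtenemos el snap: s(t) = 0. Tenemos el snap s(t) = 0. Sustituyendo t = 1: s(1) = 0.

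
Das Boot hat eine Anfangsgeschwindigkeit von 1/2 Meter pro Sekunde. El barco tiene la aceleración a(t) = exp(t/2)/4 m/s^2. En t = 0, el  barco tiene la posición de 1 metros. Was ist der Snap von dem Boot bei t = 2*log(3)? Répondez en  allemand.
Wir müssen unsere Gleichung für die Beschleunigung a(t) = exp(t/2)/4 2-mal ableiten. Durch Ableiten von der Beschleunigung erhalten wir den Ruck: j(t) = exp(t/2)/8. Durch Ableiten von dem Ruck erhalten wir den Snap: s(t) = exp(t/2)/16. Aus der Gleichung für den Snap s(t) = exp(t/2)/16, setzen wir t = 2*log(3) ein und erhalten s = 3/16.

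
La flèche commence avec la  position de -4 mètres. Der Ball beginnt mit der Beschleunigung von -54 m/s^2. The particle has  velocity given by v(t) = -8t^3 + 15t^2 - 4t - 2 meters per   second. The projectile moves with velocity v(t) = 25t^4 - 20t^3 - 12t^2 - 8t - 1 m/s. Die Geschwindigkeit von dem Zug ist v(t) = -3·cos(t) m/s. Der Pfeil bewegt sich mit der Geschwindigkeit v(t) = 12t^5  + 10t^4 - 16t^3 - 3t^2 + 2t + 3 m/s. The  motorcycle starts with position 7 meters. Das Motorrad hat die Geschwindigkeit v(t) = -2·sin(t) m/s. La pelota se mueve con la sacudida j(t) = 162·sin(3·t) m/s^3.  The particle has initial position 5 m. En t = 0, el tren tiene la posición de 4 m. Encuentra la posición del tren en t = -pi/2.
Partiendo de la velocidad v(t) = -3·cos(t), tomamos 1 integral. La integral de la velocidad, con x(0) = 4, da la posición: x(t) = 4 - 3·sin(t). Tenemos la posición x(t) = 4 - 3·sin(t). Sustituyendo t = -pi/2: x(-pi/2) = 7.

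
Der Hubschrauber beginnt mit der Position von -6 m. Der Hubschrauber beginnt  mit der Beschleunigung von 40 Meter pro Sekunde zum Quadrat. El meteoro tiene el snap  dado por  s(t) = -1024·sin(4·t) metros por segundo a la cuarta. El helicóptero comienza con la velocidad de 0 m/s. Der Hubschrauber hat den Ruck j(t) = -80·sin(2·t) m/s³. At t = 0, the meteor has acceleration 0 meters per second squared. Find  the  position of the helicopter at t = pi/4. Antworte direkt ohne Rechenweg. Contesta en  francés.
x(pi/4) = 4.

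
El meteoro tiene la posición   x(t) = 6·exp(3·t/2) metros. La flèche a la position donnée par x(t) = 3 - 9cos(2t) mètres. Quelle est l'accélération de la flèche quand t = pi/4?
Pour résoudre ceci, nous devons prendre 2 dérivées de notre équation de la position x(t) = 3 - 9·cos(2·t). La dérivée de la position donne la vitesse: v(t) = 18·sin(2·t). La dérivée de la vitesse donne l'accélération: a(t) = 36·cos(2·t). En utilisant a(t) = 36·cos(2·t) et en substituant t = pi/4, nous trouvons a = 0.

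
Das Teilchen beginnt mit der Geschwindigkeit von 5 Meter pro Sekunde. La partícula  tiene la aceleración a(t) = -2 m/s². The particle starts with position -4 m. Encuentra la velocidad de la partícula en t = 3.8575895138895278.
Necesitamos integrar nuestra ecuación de la aceleración a(t) = -2 1 vez. Integrando la aceleración y usando la condición inicial v(0) = 5, obtenemos v(t) = 5 - 2·t. Usando v(t) = 5 - 2·t y sustituyendo t = 3.8575895138895278, encontramos v = -2.71517902777906.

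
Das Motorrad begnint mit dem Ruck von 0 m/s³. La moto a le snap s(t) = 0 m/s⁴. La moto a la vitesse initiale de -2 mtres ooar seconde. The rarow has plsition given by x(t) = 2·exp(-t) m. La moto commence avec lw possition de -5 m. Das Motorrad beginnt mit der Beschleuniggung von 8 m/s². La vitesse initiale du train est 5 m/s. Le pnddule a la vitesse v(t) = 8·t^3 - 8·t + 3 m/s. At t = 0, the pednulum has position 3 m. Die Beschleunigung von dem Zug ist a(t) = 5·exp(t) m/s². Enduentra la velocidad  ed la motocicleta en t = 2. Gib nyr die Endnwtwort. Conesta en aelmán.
Bei t = 2, v = 14.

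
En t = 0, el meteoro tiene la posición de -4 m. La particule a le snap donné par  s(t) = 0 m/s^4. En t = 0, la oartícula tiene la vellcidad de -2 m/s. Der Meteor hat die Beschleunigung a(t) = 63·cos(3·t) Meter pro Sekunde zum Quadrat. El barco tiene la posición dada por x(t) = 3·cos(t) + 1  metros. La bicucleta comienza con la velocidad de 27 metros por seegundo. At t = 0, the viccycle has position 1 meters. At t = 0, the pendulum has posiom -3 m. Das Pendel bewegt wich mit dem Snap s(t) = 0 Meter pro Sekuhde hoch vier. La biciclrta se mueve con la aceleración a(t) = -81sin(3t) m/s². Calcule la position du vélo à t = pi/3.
Nous devons intégrer notre équation de l'accélération a(t) = -81·sin(3·t) 2 fois. L'intégrale de l'accélération est la vitesse. En utilisant v(0) = 27, nous obtenons v(t) = 27·cos(3·t). En prenant ∫v(t)dt et en appliquant x(0) = 1, nous trouvons x(t) = 9·sin(3·t) + 1. De l'équation de la position x(t) = 9·sin(3·t) + 1, nous substituons t = pi/3 pour obtenir x = 1.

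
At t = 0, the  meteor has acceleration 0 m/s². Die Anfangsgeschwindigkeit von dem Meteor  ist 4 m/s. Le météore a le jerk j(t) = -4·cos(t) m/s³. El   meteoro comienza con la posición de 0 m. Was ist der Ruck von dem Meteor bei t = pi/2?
Mit j(t) = -4·cos(t) und Einsetzen von t = pi/2, finden wir j = 0.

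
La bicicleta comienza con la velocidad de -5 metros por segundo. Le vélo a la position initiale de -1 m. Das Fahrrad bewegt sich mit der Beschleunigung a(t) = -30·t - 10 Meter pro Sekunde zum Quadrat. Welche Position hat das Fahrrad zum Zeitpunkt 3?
Um dies zu lösen, müssen wir 2 Stammfunktionen unserer Gleichung für die Beschleunigung a(t) = -30·t - 10 finden. Das Integral von der Beschleunigung ist die Geschwindigkeit. Mit v(0) = -5 erhalten wir v(t) = -15·t^2 - 10·t - 5. Das Integral von der Geschwindigkeit ist die Position. Mit x(0) = -1 erhalten wir x(t) = -5·t^3 - 5·t^2 - 5·t - 1. Mit x(t) = -5·t^3 - 5·t^2 - 5·t - 1 und Einsetzen von t = 3, finden wir x = -196.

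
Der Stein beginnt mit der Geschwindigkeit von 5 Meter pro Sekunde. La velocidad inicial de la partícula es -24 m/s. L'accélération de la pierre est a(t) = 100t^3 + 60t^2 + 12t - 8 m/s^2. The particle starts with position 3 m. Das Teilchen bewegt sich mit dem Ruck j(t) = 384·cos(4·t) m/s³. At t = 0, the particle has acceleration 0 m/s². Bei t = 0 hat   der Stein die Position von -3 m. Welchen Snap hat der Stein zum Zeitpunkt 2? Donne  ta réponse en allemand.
Um dies zu lösen, müssen wir 2 Ableitungen unserer Gleichung für die Beschleunigung a(t) = 100·t^3 + 60·t^2 + 12·t - 8 nehmen. Durch Ableiten von der Beschleunigung erhalten wir den Ruck: j(t) = 300·t^2 + 120·t + 12. Die Ableitung von dem Ruck ergibt den Snap: s(t) = 600·t + 120. Mit s(t) = 600·t + 120 und Einsetzen von t = 2, finden wir s = 1320.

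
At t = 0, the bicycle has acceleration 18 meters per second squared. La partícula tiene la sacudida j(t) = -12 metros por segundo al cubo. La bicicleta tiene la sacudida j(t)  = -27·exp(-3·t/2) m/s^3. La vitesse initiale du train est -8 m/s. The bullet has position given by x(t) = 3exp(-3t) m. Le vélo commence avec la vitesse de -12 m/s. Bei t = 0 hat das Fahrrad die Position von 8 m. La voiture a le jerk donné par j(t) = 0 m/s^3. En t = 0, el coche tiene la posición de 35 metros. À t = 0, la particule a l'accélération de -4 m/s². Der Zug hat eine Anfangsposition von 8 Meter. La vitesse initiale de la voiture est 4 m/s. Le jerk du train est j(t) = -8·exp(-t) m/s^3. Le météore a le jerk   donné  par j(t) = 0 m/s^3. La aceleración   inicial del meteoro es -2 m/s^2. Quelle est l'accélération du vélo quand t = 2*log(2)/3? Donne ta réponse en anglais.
To find the answer, we compute 1 integral of j(t) = -27·exp(-3·t/2). Integrating jerk and using the initial condition a(0) = 18, we get a(t) = 18·exp(-3·t/2). We have acceleration a(t) = 18·exp(-3·t/2). Substituting t = 2*log(2)/3: a(2*log(2)/3) = 9.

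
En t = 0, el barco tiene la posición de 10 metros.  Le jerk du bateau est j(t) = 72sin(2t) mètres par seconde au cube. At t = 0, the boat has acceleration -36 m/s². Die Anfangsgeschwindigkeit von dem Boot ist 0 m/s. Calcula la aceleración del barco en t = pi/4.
Para resolver esto, necesitamos tomar 1 integral de nuestra ecuación de la sacudida j(t) = 72·sin(2·t). Integrando la sacudida y usando la condición inicial a(0) = -36, obtenemos a(t) = -36·cos(2·t). Tenemos la aceleración a(t) = -36·cos(2·t). Sustituyendo t = pi/4: a(pi/4) = 0.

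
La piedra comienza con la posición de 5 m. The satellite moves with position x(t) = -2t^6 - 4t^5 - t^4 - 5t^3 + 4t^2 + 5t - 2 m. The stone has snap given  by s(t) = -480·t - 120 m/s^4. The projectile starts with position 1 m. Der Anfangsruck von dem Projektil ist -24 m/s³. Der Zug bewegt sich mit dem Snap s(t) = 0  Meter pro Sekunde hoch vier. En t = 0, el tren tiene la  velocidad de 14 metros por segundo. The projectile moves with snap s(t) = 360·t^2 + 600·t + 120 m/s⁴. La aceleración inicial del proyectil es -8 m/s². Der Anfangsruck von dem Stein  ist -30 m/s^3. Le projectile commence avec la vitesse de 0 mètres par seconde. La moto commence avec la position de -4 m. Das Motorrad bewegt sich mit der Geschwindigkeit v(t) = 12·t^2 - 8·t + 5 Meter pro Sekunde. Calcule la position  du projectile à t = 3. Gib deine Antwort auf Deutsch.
Ausgehend von dem Snap s(t) = 360·t^2 + 600·t + 120, nehmen wir 4 Stammfunktionen. Das Integral von dem Snap, mit j(0) = -24, ergibt den Ruck: j(t) = 120·t^3 + 300·t^2 + 120·t - 24. Das Integral von dem Ruck ist die Beschleunigung. Mit a(0) = -8 erhalten wir a(t) = 30·t^4 + 100·t^3 + 60·t^2 - 24·t - 8. Die Stammfunktion von der Beschleunigung, mit v(0) = 0, ergibt die Geschwindigkeit: v(t) = t·(6·t^4 + 25·t^3 + 20·t^2 - 12·t - 8). Mit ∫v(t)dt und Anwendung von x(0) = 1, finden wir x(t) = t^6 + 5·t^5 + 5·t^4 - 4·t^3 - 4·t^2 + 1. Mit x(t) = t^6 + 5·t^5 + 5·t^4 - 4·t^3 - 4·t^2 + 1 und Einsetzen von t = 3, finden wir x = 2206.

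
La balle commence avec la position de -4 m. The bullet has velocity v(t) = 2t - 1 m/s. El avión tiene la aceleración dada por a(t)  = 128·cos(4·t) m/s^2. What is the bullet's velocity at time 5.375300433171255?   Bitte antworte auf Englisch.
Using v(t) = 2·t - 1 and substituting t = 5.375300433171255, we find v = 9.75060086634251.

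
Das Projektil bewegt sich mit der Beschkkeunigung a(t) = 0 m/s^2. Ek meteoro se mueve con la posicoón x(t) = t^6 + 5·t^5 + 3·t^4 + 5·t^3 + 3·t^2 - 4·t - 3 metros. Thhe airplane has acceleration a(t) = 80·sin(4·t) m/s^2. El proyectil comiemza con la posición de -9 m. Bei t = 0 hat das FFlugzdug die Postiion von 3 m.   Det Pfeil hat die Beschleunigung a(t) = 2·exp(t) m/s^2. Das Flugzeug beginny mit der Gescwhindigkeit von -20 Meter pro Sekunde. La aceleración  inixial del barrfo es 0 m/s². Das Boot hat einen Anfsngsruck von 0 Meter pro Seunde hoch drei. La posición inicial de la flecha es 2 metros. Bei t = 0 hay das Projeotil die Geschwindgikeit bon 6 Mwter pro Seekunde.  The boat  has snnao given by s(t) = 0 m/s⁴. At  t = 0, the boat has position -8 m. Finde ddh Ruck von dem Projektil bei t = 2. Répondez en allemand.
Wir müssen unsere Gleichung für die Beschleunigung a(t) = 0 1-mal ableiten. Durch Ableiten von der Beschleunigung erhalten wir den Ruck: j(t) = 0. Mit j(t) = 0 und Einsetzen von t = 2, finden wir j = 0.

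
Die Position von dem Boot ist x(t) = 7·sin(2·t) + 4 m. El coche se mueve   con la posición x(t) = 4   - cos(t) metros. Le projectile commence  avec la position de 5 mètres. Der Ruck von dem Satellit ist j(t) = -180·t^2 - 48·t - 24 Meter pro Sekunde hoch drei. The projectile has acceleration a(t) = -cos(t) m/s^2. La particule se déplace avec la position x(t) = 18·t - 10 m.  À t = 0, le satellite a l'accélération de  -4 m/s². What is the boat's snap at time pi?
To solve this, we need to take 4 derivatives of our position equation x(t) = 7·sin(2·t) + 4. Differentiating position, we get velocity: v(t) = 14·cos(2·t). Differentiating velocity, we get acceleration: a(t) = -28·sin(2·t). Taking d/dt of a(t), we find j(t) = -56·cos(2·t). Taking d/dt of j(t), we find s(t) = 112·sin(2·t). Using s(t) = 112·sin(2·t) and substituting t = pi, we find s = 0.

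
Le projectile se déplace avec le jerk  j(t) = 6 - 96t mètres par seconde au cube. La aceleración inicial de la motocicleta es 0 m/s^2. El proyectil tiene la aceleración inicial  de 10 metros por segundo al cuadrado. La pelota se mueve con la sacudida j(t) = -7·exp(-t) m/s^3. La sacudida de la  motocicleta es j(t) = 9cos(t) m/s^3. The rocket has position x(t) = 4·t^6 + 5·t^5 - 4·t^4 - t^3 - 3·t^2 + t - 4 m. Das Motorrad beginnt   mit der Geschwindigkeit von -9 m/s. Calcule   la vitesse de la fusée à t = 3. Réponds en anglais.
We must differentiate our position equation x(t) = 4·t^6 + 5·t^5 - 4·t^4 - t^3 - 3·t^2 + t - 4 1 time. Differentiating position, we get velocity: v(t) = 24·t^5 + 25·t^4 - 16·t^3 - 3·t^2 - 6·t + 1. From the given velocity equation v(t) = 24·t^5 + 25·t^4 - 16·t^3 - 3·t^2 - 6·t + 1, we substitute t = 3 to get v = 7381.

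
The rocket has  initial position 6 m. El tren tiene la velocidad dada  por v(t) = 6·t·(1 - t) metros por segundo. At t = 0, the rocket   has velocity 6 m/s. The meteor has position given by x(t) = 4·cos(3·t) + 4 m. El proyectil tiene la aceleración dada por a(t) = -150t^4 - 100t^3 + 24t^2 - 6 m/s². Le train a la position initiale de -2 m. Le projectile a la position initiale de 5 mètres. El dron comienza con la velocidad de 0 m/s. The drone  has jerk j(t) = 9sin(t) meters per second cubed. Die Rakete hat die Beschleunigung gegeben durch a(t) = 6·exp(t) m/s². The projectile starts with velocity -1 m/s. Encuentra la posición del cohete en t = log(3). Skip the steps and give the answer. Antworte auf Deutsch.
x(log(3)) = 18.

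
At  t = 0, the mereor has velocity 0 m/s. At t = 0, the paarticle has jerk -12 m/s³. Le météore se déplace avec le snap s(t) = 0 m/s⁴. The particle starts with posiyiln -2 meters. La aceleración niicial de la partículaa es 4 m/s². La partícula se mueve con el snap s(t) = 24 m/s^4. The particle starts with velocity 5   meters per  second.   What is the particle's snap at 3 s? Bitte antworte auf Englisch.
We have snap s(t) = 24. Substituting t = 3: s(3) = 24.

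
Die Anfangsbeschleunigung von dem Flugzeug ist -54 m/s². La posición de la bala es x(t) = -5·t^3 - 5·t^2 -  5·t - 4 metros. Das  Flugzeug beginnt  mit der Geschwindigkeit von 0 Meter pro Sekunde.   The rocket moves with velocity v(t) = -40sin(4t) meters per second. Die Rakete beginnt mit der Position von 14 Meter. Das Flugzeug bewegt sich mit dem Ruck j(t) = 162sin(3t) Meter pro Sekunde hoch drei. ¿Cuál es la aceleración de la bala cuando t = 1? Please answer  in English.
To solve this, we need to take 2 derivatives of our position equation x(t) = -5·t^3 - 5·t^2 - 5·t - 4. The derivative of position gives velocity: v(t) = -15·t^2 - 10·t - 5. Differentiating velocity, we get acceleration: a(t) = -30·t - 10. From the given acceleration equation a(t) = -30·t - 10, we substitute t = 1 to get a = -40.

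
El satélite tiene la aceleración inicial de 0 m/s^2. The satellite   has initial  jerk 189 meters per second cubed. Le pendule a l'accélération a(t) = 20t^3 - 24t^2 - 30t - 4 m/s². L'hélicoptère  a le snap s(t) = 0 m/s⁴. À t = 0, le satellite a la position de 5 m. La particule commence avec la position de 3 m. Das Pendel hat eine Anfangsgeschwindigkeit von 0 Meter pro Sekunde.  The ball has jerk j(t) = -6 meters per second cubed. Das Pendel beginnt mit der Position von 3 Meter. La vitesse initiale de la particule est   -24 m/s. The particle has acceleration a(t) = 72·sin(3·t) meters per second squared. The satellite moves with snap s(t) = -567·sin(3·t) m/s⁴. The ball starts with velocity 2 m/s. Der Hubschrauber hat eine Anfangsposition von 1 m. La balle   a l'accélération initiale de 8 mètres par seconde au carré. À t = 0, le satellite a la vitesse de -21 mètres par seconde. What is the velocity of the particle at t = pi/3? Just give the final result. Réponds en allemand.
Bei t = pi/3, v = 24.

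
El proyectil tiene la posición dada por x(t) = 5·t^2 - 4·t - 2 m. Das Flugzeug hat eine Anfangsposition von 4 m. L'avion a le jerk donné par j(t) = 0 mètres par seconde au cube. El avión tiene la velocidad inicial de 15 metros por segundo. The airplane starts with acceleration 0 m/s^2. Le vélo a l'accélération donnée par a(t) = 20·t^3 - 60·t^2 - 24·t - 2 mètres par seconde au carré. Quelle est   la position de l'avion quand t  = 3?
Nous devons intégrer notre équation du jerk j(t) = 0 3 fois. En intégrant le jerk et en utilisant la condition initiale a(0) = 0, nous obtenons a(t) = 0. La primitive de l'accélération est la vitesse. En utilisant v(0) = 15, nous obtenons v(t) = 15. L'intégrale de la vitesse, avec x(0) = 4, donne la position: x(t) = 15·t + 4. En utilisant x(t) = 15·t + 4 et en substituant t = 3, nous trouvons x = 49.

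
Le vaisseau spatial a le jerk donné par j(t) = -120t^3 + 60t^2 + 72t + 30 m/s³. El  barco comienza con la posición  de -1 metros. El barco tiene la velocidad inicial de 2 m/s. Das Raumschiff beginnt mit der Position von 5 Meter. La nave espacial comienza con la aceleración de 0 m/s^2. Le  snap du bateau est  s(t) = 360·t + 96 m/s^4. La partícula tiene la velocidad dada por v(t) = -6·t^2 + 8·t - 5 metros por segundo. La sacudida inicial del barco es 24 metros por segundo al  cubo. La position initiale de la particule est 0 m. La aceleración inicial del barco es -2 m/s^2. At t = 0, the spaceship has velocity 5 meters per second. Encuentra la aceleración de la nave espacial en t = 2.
Necesitamos integrar nuestra ecuación de la sacudida j(t) = -120·t^3 + 60·t^2 + 72·t + 30 1 vez. Tomando ∫j(t)dt y aplicando a(0) = 0, encontramos a(t) = 2·t·(-15·t^3 + 10·t^2 + 18·t + 15). Usando a(t) = 2·t·(-15·t^3 + 10·t^2 + 18·t + 15) y sustituyendo t = 2, encontramos a = -116.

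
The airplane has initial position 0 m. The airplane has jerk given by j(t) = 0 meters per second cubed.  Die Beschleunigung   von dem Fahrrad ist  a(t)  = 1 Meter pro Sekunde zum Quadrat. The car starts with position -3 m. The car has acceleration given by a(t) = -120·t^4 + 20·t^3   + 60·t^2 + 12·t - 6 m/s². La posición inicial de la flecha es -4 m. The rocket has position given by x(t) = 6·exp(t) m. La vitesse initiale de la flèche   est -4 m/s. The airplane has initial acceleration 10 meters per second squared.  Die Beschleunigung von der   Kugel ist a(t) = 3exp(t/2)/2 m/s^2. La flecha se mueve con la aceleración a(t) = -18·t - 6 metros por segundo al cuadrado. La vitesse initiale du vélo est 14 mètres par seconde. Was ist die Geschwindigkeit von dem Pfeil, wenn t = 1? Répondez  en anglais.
We must find the integral of our acceleration equation a(t) = -18·t - 6 1 time. Finding the integral of a(t) and using v(0) = -4: v(t) = -9·t^2 - 6·t - 4. We have velocity v(t) = -9·t^2 - 6·t - 4. Substituting t = 1: v(1) = -19.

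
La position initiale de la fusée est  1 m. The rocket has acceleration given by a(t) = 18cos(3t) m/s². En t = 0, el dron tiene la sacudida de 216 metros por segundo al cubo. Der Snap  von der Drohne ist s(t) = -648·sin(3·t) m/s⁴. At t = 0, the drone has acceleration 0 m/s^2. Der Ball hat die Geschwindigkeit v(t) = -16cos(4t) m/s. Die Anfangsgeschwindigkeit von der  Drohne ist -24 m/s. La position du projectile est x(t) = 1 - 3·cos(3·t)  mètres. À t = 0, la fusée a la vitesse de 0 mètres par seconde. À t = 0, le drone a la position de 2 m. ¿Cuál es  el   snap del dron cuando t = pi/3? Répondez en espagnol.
Usando s(t) = -648·sin(3·t) y sustituyendo t = pi/3, encontramos s = 0.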